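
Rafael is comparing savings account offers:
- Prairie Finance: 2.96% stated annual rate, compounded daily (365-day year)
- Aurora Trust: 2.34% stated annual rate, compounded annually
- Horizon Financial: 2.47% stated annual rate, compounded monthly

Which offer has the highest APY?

Prairie Finance

Prairie Finance: (1 + 0.0296/365)^365 − 1 = 3.004%
Aurora Trust: compounded annually, EAR = 2.340%
Horizon Financial: (1 + 0.0247/12)^12 − 1 = 2.498%
The highest effective annual rate is Prairie Finance at 3.004%.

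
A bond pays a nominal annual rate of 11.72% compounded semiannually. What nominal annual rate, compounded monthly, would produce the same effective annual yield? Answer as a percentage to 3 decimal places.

EAR = (1 + 0.1172/2)^2 − 1 = 0.120634.
Solve (1 + r/12)^12 = 1.120634: r/12 = 1.120634^(1/12) − 1 = 0.009536, so r = 0.114437 = 11.444%.

11.444%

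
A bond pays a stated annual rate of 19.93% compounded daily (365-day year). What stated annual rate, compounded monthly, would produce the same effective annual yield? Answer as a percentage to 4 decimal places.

20.0909%

EAR = (1 + 0.1993/365)^365 − 1 = 0.220482.
Solve (1 + r/12)^12 = 1.220482: r/12 = 1.220482^(1/12) − 1 = 0.016742, so r = 0.200909 = 20.0909%.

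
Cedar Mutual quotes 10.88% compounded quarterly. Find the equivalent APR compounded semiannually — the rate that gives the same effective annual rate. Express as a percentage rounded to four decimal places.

EAR = (1 + 0.1088/4)^4 − 1 = 0.113320.
Solve (1 + r/2)^2 = 1.113320: r/2 = 1.113320^(1/2) − 1 = 0.055140, so r = 0.110280 = 11.0280%.

11.0280%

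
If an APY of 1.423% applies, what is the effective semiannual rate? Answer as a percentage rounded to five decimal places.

The per-half-year rate i satisfies (1 + i)^2 = 1 + 0.01423.
i = 1.01423^(1/2) − 1 = 0.0070899 = 0.70899%.

0.70899%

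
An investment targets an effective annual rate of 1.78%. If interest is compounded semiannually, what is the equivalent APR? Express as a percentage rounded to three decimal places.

(1 + r/2)^2 − 1 = 0.0178, so 1 + r/2 = 1.0178^(1/2).
r/2 = 0.008861, so r = 0.017721 = 1.772%.

1.772%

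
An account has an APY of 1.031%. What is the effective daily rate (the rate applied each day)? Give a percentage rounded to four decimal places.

0.0028%

The per-day rate i satisfies (1 + i)^365 = 1 + 0.01031.
i = 1.01031^(1/365) − 1 = 0.0000281 = 0.0028%.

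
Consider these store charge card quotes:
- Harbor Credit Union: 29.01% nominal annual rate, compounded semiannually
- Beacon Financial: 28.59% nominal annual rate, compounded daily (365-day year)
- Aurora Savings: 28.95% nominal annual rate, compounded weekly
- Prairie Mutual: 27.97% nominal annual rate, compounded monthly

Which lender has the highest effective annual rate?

Harbor Credit Union: (1 + 0.2901/2)^2 − 1 = 31.114%
Beacon Financial: (1 + 0.2859/365)^365 − 1 = 33.081%
Aurora Savings: (1 + 0.2895/52)^52 − 1 = 33.469%
Prairie Mutual: (1 + 0.2797/12)^12 − 1 = 31.849%
The highest effective annual rate is Aurora Savings at 33.469%.

Aurora Savings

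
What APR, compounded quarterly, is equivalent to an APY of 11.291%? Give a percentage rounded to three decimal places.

(1 + r/4)^4 − 1 = 0.11291, so 1 + r/4 = 1.11291^(1/4).
r/4 = 0.027105, so r = 0.108422 = 10.842%.

10.842%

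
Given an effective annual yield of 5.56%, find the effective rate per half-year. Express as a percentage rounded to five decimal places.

2.74240%

The per-half-year rate i satisfies (1 + i)^2 = 1 + 0.0556.
i = 1.0556^(1/2) − 1 = 0.0274240 = 2.74240%.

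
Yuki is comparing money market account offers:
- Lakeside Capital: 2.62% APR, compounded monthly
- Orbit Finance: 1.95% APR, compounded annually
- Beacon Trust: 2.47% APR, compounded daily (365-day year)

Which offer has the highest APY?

Lakeside Capital

Lakeside Capital: (1 + 0.0262/12)^12 − 1 = 2.652%
Orbit Finance: compounded annually, EAR = 1.950%
Beacon Trust: (1 + 0.0247/365)^365 − 1 = 2.501%
The highest effective annual rate is Lakeside Capital at 2.652%.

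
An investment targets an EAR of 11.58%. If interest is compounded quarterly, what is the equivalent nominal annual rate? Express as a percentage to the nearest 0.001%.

(1 + r/4)^4 − 1 = 0.1158, so 1 + r/4 = 1.1158^(1/4).
r/4 = 0.027772, so r = 0.111086 = 11.109%.

11.109%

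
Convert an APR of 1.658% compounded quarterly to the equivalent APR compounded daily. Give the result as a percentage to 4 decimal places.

EAR = (1 + 0.01658/4)^4 − 1 = 0.016683.
Solve (1 + r/365)^365 = 1.016683: r/365 = 1.016683^(1/365) − 1 = 0.000045, so r = 0.016546 = 1.6546%.

1.6546%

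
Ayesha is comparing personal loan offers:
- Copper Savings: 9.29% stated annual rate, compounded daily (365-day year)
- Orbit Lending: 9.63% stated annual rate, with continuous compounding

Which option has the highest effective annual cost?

Orbit Lending

Copper Savings: (1 + 0.0929/365)^365 − 1 = 9.734%
Orbit Lending: e^0.0963 − 1 = 10.109%
The highest effective annual rate is Orbit Lending at 10.109%.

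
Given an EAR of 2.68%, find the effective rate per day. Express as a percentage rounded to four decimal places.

0.0072%

The per-day rate i satisfies (1 + i)^365 = 1 + 0.0268.
i = 1.0268^(1/365) − 1 = 0.0000725 = 0.0072%.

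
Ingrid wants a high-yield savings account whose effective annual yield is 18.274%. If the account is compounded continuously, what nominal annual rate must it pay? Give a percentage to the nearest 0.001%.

16.783%

Continuous: nominal r satisfies e^r − 1 = 0.18274.
r = ln(1 + 0.18274) = ln(1.18274) = 0.167834 = 16.783%.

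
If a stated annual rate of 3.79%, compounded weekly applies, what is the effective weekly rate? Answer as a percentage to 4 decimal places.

With a nominal annual rate compounded weekly, the periodic rate is the nominal rate divided by 52.
i = 0.0379 / 52 = 0.0007288 = 0.0729%.

0.0729%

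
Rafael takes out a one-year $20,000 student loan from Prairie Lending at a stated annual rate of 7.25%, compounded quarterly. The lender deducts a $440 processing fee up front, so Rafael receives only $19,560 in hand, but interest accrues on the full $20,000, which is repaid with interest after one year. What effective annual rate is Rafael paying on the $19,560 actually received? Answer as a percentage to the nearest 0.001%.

9.867%

Amount owed after one year: 20,000 × (1 + 0.0725/4)^4 = 20,000 × 1.074495 = $21,489.90.
Effective rate on net proceeds: 21,489.90 / 19,560 − 1 = 0.098666 = 9.867%.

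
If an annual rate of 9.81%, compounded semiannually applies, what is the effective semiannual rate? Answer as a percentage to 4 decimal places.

4.9050%

With a nominal annual rate compounded semiannually, the periodic rate is the nominal rate divided by 2.
i = 0.0981 / 2 = 0.0490500 = 4.9050%.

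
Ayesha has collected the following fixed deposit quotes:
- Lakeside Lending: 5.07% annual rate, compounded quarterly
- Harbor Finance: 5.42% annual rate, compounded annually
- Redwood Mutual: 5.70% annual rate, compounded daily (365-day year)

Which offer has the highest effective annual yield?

Lakeside Lending: (1 + 0.0507/4)^4 − 1 = 5.167%
Harbor Finance: compounded annually, EAR = 5.420%
Redwood Mutual: (1 + 0.0570/365)^365 − 1 = 5.865%
The highest effective annual rate is Redwood Mutual at 5.865%.

Redwood Mutual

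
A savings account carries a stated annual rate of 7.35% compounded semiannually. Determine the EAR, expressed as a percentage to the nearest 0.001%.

7.485%

EAR = (1 + 0.0735/2)^2 − 1.
= (1 + 0.036750)^2 − 1 = 1.074851 − 1 = 7.485%.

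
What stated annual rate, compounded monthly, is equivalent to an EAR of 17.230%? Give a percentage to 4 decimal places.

(1 + r/12)^12 − 1 = 0.17230, so 1 + r/12 = 1.17230^(1/12).
r/12 = 0.013335, so r = 0.160025 = 16.0025%.

16.0025%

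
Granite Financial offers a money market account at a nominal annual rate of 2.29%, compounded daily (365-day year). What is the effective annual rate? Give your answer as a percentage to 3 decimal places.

EAR = (1 + 0.0229/365)^365 − 1.
= (1 + 0.000063)^365 − 1 = 1.023163 − 1 = 2.316%.

2.316%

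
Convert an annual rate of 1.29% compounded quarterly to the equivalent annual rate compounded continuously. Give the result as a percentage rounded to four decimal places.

EAR = (1 + 0.0129/4)^4 − 1 = 0.012963.
Equivalent continuous rate: r = ln(1 + 0.012963) = 0.012879 = 1.2879%.

1.2879%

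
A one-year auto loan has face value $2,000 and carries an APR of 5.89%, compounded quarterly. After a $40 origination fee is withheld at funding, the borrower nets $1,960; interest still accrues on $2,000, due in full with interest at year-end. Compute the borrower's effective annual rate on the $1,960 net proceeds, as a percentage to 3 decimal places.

8.185%

Amount owed after one year: 2,000 × (1 + 0.0589/4)^4 = 2,000 × 1.060214 = $2,120.43.
Effective rate on net proceeds: 2,120.43 / 1,960 − 1 = 0.081851 = 8.185%.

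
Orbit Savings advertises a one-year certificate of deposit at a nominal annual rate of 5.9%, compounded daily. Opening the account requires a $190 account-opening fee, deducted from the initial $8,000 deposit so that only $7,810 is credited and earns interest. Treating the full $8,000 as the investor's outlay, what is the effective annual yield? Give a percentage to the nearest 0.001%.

Value after one year: 7,810 × (1 + 0.059/365)^365 = 7,810 × 1.060770 = $8,284.62.
Effective yield on the $8,000 outlay: 8,284.62 / 8,000 − 1 = 0.035577 = 3.558%.

3.558%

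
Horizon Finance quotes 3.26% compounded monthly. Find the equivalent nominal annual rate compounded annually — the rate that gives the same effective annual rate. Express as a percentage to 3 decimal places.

EAR = (1 + 0.0326/12)^12 − 1 = 0.033092.
Compounded annually, the equivalent nominal rate is the EAR itself: 3.309%.

3.309%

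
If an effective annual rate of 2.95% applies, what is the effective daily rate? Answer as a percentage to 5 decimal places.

0.00797%

The per-day rate i satisfies (1 + i)^365 = 1 + 0.0295.
i = 1.0295^(1/365) − 1 = 0.0000797 = 0.00797%.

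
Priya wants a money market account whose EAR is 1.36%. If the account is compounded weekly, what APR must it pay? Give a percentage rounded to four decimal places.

(1 + r/52)^52 − 1 = 0.0136, so 1 + r/52 = 1.0136^(1/52).
r/52 = 0.000260, so r = 0.013510 = 1.3510%.

1.3510%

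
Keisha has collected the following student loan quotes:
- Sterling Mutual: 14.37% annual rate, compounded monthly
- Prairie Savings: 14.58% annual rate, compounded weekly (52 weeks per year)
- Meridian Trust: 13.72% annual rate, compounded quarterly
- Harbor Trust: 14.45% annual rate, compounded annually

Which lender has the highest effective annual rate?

Prairie Savings

Sterling Mutual: (1 + 0.1437/12)^12 − 1 = 15.355%
Prairie Savings: (1 + 0.1458/52)^52 − 1 = 15.673%
Meridian Trust: (1 + 0.1372/4)^4 − 1 = 14.442%
Harbor Trust: compounded annually, EAR = 14.450%
The highest effective annual rate is Prairie Savings at 15.673%.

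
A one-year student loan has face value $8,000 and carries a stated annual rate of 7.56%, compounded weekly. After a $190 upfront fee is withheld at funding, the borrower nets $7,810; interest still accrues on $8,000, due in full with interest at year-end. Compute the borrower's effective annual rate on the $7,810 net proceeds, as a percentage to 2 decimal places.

10.47%

Amount owed after one year: 8,000 × (1 + 0.0756/52)^52 = 8,000 × 1.078472 = $8,627.77.
Effective rate on net proceeds: 8,627.77 / 7,810 − 1 = 0.104709 = 10.47%.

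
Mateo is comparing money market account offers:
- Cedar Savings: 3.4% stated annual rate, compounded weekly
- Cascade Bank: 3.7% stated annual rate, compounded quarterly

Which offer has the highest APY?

Cascade Bank

Cedar Savings: (1 + 0.034/52)^52 − 1 = 3.457%
Cascade Bank: (1 + 0.037/4)^4 − 1 = 3.752%
The highest effective annual rate is Cascade Bank at 3.752%.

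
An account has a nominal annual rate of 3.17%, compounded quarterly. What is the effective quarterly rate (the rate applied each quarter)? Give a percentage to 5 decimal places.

0.79250%

With a nominal annual rate compounded quarterly, the periodic rate is the nominal rate divided by 4.
i = 0.0317 / 4 = 0.0079250 = 0.79250%.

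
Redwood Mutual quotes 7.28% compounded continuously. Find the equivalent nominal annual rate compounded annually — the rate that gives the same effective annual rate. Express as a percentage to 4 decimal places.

7.5515%

EAR under continuous compounding: e^0.0728 − 1 = 0.075515.
Compounded annually, the equivalent nominal rate is the EAR itself: 7.5515%.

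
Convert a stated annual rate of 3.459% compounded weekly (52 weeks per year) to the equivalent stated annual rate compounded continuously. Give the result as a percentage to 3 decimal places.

3.458%

EAR = (1 + 0.03459/52)^52 − 1 = 0.035183.
Equivalent continuous rate: r = ln(1 + 0.035183) = 0.034579 = 3.458%.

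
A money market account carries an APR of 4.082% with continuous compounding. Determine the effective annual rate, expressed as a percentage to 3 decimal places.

4.166%

With continuous compounding, EAR = e^0.04082 − 1.
e^0.04082 = 1.041665, so EAR = 0.041665 = 4.166%.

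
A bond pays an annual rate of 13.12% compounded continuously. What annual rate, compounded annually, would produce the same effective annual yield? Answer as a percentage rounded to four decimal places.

EAR under continuous compounding: e^0.1312 − 1 = 0.140196.
Compounded annually, the equivalent nominal rate is the EAR itself: 14.0196%.

14.0196%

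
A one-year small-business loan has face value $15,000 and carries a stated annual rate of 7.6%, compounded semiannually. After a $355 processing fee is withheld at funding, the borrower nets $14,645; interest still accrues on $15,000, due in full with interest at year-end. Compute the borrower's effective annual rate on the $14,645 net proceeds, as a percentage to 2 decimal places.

Amount owed after one year: 15,000 × (1 + 0.076/2)^2 = 15,000 × 1.077444 = $16,161.66.
Effective rate on net proceeds: 16,161.66 / 14,645 − 1 = 0.103562 = 10.36%.

10.36%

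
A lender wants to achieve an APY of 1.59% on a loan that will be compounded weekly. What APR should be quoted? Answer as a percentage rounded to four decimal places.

1.5777%

(1 + r/52)^52 − 1 = 0.0159, so 1 + r/52 = 1.0159^(1/52).
r/52 = 0.000303, so r = 0.015777 = 1.5777%.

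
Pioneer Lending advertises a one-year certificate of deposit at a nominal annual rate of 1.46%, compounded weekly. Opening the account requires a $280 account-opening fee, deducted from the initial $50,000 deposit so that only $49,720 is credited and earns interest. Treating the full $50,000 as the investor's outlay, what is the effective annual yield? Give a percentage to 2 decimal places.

Value after one year: 49,720 × (1 + 0.0146/52)^52 = 49,720 × 1.014705 = $50,451.13.
Effective yield on the $50,000 outlay: 50,451.13 / 50,000 − 1 = 0.009023 = 0.90%.

0.90%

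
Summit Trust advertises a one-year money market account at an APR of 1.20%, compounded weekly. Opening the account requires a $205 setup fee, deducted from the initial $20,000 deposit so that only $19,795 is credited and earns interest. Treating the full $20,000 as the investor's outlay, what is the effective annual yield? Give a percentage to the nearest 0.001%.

Value after one year: 19,795 × (1 + 0.0120/52)^52 = 19,795 × 1.012071 = $20,033.94.
Effective yield on the $20,000 outlay: 20,033.94 / 20,000 − 1 = 0.001697 = 0.170%.

0.170%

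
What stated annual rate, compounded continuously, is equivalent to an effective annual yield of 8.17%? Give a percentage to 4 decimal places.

7.8534%

Continuous: nominal r satisfies e^r − 1 = 0.0817.
r = ln(1 + 0.0817) = ln(1.0817) = 0.078534 = 7.8534%.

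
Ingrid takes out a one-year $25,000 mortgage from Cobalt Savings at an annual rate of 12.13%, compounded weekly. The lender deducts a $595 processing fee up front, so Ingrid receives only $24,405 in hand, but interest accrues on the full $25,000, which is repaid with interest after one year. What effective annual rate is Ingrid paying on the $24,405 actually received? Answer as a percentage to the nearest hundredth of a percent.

15.63%

Amount owed after one year: 25,000 × (1 + 0.1213/52)^52 = 25,000 × 1.128804 = $28,220.10.
Effective rate on net proceeds: 28,220.10 / 24,405 − 1 = 0.156325 = 15.63%.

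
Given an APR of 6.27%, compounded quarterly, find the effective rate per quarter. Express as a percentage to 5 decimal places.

With a nominal annual rate compounded quarterly, the periodic rate is the nominal rate divided by 4.
i = 0.0627 / 4 = 0.0156750 = 1.56750%.

1.56750%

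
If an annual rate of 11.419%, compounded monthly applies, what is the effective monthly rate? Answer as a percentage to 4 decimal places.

With a nominal annual rate compounded monthly, the periodic rate is the nominal rate divided by 12.
i = 0.11419 / 12 = 0.0095158 = 0.9516%.

0.9516%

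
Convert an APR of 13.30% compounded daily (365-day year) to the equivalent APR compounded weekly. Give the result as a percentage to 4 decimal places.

13.3146%

EAR = (1 + 0.1330/365)^365 − 1 = 0.142222.
Solve (1 + r/52)^52 = 1.142222: r/52 = 1.142222^(1/52) − 1 = 0.002560, so r = 0.133146 = 13.3146%.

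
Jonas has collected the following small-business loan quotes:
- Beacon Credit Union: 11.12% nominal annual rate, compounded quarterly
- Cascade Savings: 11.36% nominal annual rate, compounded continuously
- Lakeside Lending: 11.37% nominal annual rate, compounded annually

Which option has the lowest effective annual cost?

Lakeside Lending

Beacon Credit Union: (1 + 0.1112/4)^4 − 1 = 11.592%
Cascade Savings: e^0.1136 − 1 = 12.030%
Lakeside Lending: compounded annually, EAR = 11.370%
The lowest effective annual rate is Lakeside Lending at 11.370%.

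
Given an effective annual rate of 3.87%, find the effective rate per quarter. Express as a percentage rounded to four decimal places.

0.9538%

The per-quarter rate i satisfies (1 + i)^4 = 1 + 0.0387.
i = 1.0387^(1/4) − 1 = 0.0095377 = 0.9538%.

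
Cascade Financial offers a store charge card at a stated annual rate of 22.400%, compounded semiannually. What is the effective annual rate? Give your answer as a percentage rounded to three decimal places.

EAR = (1 + 0.22400/2)^2 − 1.
= 1.236544 − 1 = 23.654%.

23.654%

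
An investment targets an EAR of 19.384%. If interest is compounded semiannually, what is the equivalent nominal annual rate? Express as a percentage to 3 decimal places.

18.526%

(1 + r/2)^2 − 1 = 0.19384, so 1 + r/2 = 1.19384^(1/2).
r/2 = 0.092630, so r = 0.185260 = 18.526%.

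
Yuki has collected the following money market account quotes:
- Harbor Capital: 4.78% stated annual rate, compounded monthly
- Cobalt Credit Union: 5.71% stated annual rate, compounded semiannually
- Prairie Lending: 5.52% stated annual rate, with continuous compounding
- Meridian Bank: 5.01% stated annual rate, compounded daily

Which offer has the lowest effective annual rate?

Harbor Capital: (1 + 0.0478/12)^12 − 1 = 4.886%
Cobalt Credit Union: (1 + 0.0571/2)^2 − 1 = 5.792%
Prairie Lending: e^0.0552 − 1 = 5.675%
Meridian Bank: (1 + 0.0501/365)^365 − 1 = 5.137%
The lowest effective annual rate is Harbor Capital at 4.886%.

Harbor Capital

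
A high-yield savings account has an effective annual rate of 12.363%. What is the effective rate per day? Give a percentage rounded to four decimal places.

0.0319%

The per-day rate i satisfies (1 + i)^365 = 1 + 0.12363.
i = 1.12363^(1/365) − 1 = 0.0003194 = 0.0319%.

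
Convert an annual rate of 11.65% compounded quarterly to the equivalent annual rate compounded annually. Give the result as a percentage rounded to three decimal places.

EAR = (1 + 0.1165/4)^4 − 1 = 0.121689.
Compounded annually, the equivalent nominal rate is the EAR itself: 12.169%.

12.169%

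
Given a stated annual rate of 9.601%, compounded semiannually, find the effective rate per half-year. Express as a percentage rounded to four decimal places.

With a nominal annual rate compounded semiannually, the periodic rate is the nominal rate divided by 2.
i = 0.09601 / 2 = 0.0480050 = 4.8005%.

4.8005%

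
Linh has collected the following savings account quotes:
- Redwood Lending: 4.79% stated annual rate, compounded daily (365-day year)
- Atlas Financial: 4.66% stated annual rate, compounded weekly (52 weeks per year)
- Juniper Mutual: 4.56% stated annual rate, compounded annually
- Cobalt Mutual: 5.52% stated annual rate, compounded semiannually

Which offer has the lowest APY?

Redwood Lending: (1 + 0.0479/365)^365 − 1 = 4.906%
Atlas Financial: (1 + 0.0466/52)^52 − 1 = 4.768%
Juniper Mutual: compounded annually, EAR = 4.560%
Cobalt Mutual: (1 + 0.0552/2)^2 − 1 = 5.596%
The lowest effective annual rate is Juniper Mutual at 4.560%.

Juniper Mutual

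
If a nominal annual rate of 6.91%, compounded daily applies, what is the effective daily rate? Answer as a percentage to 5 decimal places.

With a nominal annual rate compounded daily, the periodic rate is the nominal rate divided by 365.
i = 0.0691 / 365 = 0.0001893 = 0.01893%.

0.01893%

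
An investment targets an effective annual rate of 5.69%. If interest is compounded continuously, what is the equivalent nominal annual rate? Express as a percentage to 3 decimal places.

5.534%

Continuous: nominal r satisfies e^r − 1 = 0.0569.
r = ln(1 + 0.0569) = ln(1.0569) = 0.055340 = 5.534%.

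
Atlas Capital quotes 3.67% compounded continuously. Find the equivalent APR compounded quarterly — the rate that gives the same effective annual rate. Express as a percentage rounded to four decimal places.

3.6869%

EAR under continuous compounding: e^0.0367 − 1 = 0.037382.
Solve (1 + r/4)^4 = 1.037382: r/4 = 1.037382^(1/4) − 1 = 0.009217, so r = 0.036869 = 3.6869%.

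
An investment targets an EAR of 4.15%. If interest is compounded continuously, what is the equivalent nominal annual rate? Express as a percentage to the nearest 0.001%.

Continuous: nominal r satisfies e^r − 1 = 0.0415.
r = ln(1 + 0.0415) = ln(1.0415) = 0.040662 = 4.066%.

4.066%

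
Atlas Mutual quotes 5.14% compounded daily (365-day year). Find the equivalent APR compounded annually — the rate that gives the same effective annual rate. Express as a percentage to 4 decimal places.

EAR = (1 + 0.0514/365)^365 − 1 = 0.052740.
Compounded annually, the equivalent nominal rate is the EAR itself: 5.2740%.

5.2740%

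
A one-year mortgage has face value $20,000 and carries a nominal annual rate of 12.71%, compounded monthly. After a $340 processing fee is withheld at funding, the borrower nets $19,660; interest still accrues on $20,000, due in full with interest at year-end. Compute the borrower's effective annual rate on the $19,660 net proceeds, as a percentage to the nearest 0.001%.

Amount owed after one year: 20,000 × (1 + 0.1271/12)^12 = 20,000 × 1.134772 = $22,695.44.
Effective rate on net proceeds: 22,695.44 / 19,660 − 1 = 0.154397 = 15.440%.

15.440%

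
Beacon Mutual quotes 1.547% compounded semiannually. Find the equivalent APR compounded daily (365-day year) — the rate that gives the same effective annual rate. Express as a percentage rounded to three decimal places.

EAR = (1 + 0.01547/2)^2 − 1 = 0.015530.
Solve (1 + r/365)^365 = 1.015530: r/365 = 1.015530^(1/365) − 1 = 0.000042, so r = 0.015411 = 1.541%.

1.541%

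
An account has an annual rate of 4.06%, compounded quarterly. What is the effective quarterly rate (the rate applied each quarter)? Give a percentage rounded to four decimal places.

1.0150%

With a nominal annual rate compounded quarterly, the periodic rate is the nominal rate divided by 4.
i = 0.0406 / 4 = 0.0101500 = 1.0150%.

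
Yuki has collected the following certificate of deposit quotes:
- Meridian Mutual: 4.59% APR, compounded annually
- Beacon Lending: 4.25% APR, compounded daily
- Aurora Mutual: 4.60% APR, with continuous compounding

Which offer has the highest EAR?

Meridian Mutual: compounded annually, EAR = 4.590%
Beacon Lending: (1 + 0.0425/365)^365 − 1 = 4.341%
Aurora Mutual: e^0.0460 − 1 = 4.707%
The highest effective annual rate is Aurora Mutual at 4.707%.

Aurora Mutual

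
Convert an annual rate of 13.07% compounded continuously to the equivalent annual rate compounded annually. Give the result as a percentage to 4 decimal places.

13.9626%

EAR under continuous compounding: e^0.1307 − 1 = 0.139626.
Compounded annually, the equivalent nominal rate is the EAR itself: 13.9626%.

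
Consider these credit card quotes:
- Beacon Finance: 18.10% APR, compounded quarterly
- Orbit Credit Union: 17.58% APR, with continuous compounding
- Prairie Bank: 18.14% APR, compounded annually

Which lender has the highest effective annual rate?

Beacon Finance

Beacon Finance: (1 + 0.1810/4)^4 − 1 = 19.366%
Orbit Credit Union: e^0.1758 − 1 = 19.220%
Prairie Bank: compounded annually, EAR = 18.140%
The highest effective annual rate is Beacon Finance at 19.366%.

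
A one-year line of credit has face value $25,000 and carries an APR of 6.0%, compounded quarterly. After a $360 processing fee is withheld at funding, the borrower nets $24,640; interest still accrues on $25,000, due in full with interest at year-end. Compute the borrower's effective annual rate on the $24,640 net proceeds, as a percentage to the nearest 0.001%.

Amount owed after one year: 25,000 × (1 + 0.060/4)^4 = 25,000 × 1.061364 = $26,534.09.
Effective rate on net proceeds: 26,534.09 / 24,640 − 1 = 0.076870 = 7.687%.

7.687%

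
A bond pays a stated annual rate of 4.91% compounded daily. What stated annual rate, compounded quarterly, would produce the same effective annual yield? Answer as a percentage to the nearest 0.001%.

EAR = (1 + 0.0491/365)^365 − 1 = 0.050322.
Solve (1 + r/4)^4 = 1.050322: r/4 = 1.050322^(1/4) − 1 = 0.012350, so r = 0.049399 = 4.940%.

4.940%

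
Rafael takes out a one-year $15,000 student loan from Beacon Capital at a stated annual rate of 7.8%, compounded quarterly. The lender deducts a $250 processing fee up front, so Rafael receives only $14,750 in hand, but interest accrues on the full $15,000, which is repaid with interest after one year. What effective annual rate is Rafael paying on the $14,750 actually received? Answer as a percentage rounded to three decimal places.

9.862%

Amount owed after one year: 15,000 × (1 + 0.078/4)^4 = 15,000 × 1.080311 = $16,204.67.
Effective rate on net proceeds: 16,204.67 / 14,750 − 1 = 0.098622 = 9.862%.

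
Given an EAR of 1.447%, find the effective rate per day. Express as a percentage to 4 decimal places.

0.0039%

The per-day rate i satisfies (1 + i)^365 = 1 + 0.01447.
i = 1.01447^(1/365) − 1 = 0.0000394 = 0.0039%.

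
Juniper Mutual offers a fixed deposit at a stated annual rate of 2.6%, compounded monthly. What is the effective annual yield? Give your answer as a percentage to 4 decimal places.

EAR = (1 + 0.026/12)^12 − 1.
= 1.026312 − 1 = 2.6312%.

2.6312%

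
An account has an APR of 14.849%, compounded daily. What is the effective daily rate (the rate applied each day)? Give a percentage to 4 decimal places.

0.0407%

With a nominal annual rate compounded daily, the periodic rate is the nominal rate divided by 365.
i = 0.14849 / 365 = 0.0004068 = 0.0407%.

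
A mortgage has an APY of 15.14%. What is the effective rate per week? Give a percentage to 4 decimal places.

0.2715%

The per-week rate i satisfies (1 + i)^52 = 1 + 0.1514.
i = 1.1514^(1/52) − 1 = 0.0027148 = 0.2715%.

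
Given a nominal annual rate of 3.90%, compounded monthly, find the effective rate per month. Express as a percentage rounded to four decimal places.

With a nominal annual rate compounded monthly, the periodic rate is the nominal rate divided by 12.
i = 0.0390 / 12 = 0.0032500 = 0.3250%.

0.3250%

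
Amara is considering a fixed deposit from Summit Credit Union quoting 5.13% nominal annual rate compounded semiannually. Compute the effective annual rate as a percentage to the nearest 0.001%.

EAR = (1 + 0.0513/2)^2 − 1.
= (1 + 0.025650)^2 − 1 = 1.051958 − 1 = 5.196%.

5.196%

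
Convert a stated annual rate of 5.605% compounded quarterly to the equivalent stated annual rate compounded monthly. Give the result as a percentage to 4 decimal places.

EAR = (1 + 0.05605/4)^4 − 1 = 0.057239.
Solve (1 + r/12)^12 = 1.057239: r/12 = 1.057239^(1/12) − 1 = 0.004649, so r = 0.055790 = 5.5790%.

5.5790%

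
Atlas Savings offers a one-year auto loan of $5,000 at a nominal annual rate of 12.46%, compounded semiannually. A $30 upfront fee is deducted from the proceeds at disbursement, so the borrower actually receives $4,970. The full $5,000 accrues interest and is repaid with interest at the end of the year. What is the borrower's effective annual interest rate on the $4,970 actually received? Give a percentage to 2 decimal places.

13.53%

Amount owed after one year: 5,000 × (1 + 0.1246/2)^2 = 5,000 × 1.128481 = $5,642.41.
Effective rate on net proceeds: 5,642.41 / 4,970 − 1 = 0.135293 = 13.53%.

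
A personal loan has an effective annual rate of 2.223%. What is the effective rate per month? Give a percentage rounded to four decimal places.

0.1834%

The per-month rate i satisfies (1 + i)^12 = 1 + 0.02223.
i = 1.02223^(1/12) − 1 = 0.0018339 = 0.1834%.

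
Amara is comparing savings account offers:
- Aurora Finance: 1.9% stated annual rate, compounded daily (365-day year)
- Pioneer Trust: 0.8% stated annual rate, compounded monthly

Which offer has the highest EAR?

Aurora Finance

Aurora Finance: (1 + 0.019/365)^365 − 1 = 1.918%
Pioneer Trust: (1 + 0.008/12)^12 − 1 = 0.803%
The highest effective annual rate is Aurora Finance at 1.918%.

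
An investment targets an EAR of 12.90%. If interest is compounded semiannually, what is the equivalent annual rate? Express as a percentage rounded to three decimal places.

(1 + r/2)^2 − 1 = 0.1290, so 1 + r/2 = 1.1290^(1/2).
r/2 = 0.062544, so r = 0.125088 = 12.509%.

12.509%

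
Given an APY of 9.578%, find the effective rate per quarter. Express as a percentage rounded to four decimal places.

2.3130%

The per-quarter rate i satisfies (1 + i)^4 = 1 + 0.09578.
i = 1.09578^(1/4) − 1 = 0.0231301 = 2.3130%.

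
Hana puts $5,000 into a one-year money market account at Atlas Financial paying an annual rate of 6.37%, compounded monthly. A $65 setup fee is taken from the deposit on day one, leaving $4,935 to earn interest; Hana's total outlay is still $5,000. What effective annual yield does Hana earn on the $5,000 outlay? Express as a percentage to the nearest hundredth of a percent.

5.17%

Value after one year: 4,935 × (1 + 0.0637/12)^12 = 4,935 × 1.065593 = $5,258.70.
Effective yield on the $5,000 outlay: 5,258.70 / 5,000 − 1 = 0.051740 = 5.17%.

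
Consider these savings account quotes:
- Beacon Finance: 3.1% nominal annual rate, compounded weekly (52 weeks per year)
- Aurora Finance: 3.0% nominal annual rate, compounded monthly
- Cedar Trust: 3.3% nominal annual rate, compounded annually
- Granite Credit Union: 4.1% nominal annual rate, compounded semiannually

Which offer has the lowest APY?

Beacon Finance: (1 + 0.031/52)^52 − 1 = 3.148%
Aurora Finance: (1 + 0.030/12)^12 − 1 = 3.042%
Cedar Trust: compounded annually, EAR = 3.300%
Granite Credit Union: (1 + 0.041/2)^2 − 1 = 4.142%
The lowest effective annual rate is Aurora Finance at 3.042%.

Aurora Finance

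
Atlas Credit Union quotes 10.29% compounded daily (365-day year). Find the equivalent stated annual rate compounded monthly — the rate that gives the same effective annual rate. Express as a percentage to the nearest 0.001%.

EAR = (1 + 0.1029/365)^365 − 1 = 0.108364.
Solve (1 + r/12)^12 = 1.108364: r/12 = 1.108364^(1/12) − 1 = 0.008611, so r = 0.103328 = 10.333%.

10.333%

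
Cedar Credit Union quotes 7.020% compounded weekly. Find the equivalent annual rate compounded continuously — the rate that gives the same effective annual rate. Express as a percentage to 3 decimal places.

7.015%

EAR = (1 + 0.07020/52)^52 − 1 = 0.072672.
Equivalent continuous rate: r = ln(1 + 0.072672) = 0.070153 = 7.015%.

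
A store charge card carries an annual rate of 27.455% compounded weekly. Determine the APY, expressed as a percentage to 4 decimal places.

EAR = (1 + 0.27455/52)^52 − 1.
= 1.314988 − 1 = 31.4988%.

31.4988%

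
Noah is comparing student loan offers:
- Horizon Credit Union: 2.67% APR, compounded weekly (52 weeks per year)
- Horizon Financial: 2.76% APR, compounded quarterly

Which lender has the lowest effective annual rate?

Horizon Credit Union

Horizon Credit Union: (1 + 0.0267/52)^52 − 1 = 2.705%
Horizon Financial: (1 + 0.0276/4)^4 − 1 = 2.789%
The lowest effective annual rate is Horizon Credit Union at 2.705%.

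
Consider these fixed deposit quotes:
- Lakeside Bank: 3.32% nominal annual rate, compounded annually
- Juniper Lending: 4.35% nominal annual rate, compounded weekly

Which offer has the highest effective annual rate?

Lakeside Bank: compounded annually, EAR = 3.320%
Juniper Lending: (1 + 0.0435/52)^52 − 1 = 4.444%
The highest effective annual rate is Juniper Lending at 4.444%.

Juniper Lending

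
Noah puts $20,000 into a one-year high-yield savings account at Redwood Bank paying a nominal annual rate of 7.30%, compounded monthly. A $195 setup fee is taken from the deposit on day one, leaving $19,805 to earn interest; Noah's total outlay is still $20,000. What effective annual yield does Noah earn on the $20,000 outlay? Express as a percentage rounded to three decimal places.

6.501%

Value after one year: 19,805 × (1 + 0.0730/12)^12 = 19,805 × 1.075493 = $21,300.13.
Effective yield on the $20,000 outlay: 21,300.13 / 20,000 − 1 = 0.065007 = 6.501%.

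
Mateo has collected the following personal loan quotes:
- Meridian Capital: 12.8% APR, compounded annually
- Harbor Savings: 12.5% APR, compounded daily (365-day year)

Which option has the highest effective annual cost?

Meridian Capital: compounded annually, EAR = 12.800%
Harbor Savings: (1 + 0.125/365)^365 − 1 = 13.312%
The highest effective annual rate is Harbor Savings at 13.312%.

Harbor Savings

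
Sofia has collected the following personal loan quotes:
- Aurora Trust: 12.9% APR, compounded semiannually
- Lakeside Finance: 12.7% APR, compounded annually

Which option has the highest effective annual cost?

Aurora Trust: (1 + 0.129/2)^2 − 1 = 13.316%
Lakeside Finance: compounded annually, EAR = 12.700%
The highest effective annual rate is Aurora Trust at 13.316%.

Aurora Trust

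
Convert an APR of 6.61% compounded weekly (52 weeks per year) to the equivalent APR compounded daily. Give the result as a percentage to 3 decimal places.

6.606%

EAR = (1 + 0.0661/52)^52 − 1 = 0.068289.
Solve (1 + r/365)^365 = 1.068289: r/365 = 1.068289^(1/365) − 1 = 0.000181, so r = 0.066064 = 6.606%.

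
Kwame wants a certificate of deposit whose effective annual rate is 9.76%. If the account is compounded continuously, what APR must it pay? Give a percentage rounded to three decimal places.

9.313%

Continuous: nominal r satisfies e^r − 1 = 0.0976.
r = ln(1 + 0.0976) = ln(1.0976) = 0.093126 = 9.313%.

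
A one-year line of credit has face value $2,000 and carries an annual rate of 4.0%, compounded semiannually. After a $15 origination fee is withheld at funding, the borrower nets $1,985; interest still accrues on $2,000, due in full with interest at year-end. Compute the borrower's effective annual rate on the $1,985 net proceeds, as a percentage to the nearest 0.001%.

Amount owed after one year: 2,000 × (1 + 0.040/2)^2 = 2,000 × 1.040400 = $2,080.80.
Effective rate on net proceeds: 2,080.80 / 1,985 − 1 = 0.048262 = 4.826%.

4.826%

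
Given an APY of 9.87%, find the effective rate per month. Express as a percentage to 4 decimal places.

The per-month rate i satisfies (1 + i)^12 = 1 + 0.0987.
i = 1.0987^(1/12) − 1 = 0.0078748 = 0.7875%.

0.7875%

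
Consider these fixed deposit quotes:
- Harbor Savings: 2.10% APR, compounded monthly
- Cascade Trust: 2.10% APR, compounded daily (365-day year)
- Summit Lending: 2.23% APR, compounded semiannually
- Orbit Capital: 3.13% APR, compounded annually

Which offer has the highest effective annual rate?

Orbit Capital

Harbor Savings: (1 + 0.0210/12)^12 − 1 = 2.120%
Cascade Trust: (1 + 0.0210/365)^365 − 1 = 2.122%
Summit Lending: (1 + 0.0223/2)^2 − 1 = 2.242%
Orbit Capital: compounded annually, EAR = 3.130%
The highest effective annual rate is Orbit Capital at 3.130%.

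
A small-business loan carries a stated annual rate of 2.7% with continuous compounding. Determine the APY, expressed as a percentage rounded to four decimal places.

With continuous compounding, EAR = e^0.027 − 1.
e^0.027 = 1.027368, so EAR = 0.027368 = 2.7368%.

2.7368%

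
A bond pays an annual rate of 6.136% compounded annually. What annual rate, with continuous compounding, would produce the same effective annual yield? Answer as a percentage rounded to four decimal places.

5.9551%

Compounded annually, EAR = nominal = 0.061360.
Equivalent continuous rate: r = ln(1 + 0.061360) = 0.059551 = 5.9551%.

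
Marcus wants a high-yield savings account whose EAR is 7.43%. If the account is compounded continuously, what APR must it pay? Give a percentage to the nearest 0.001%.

7.167%

Continuous: nominal r satisfies e^r − 1 = 0.0743.
r = ln(1 + 0.0743) = ln(1.0743) = 0.071669 = 7.167%.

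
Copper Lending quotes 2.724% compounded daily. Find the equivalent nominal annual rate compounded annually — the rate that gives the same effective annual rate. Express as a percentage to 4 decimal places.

EAR = (1 + 0.02724/365)^365 − 1 = 0.027613.
Compounded annually, the equivalent nominal rate is the EAR itself: 2.7613%.

2.7613%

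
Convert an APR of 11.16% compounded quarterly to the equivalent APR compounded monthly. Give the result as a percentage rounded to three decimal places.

11.058%

EAR = (1 + 0.1116/4)^4 − 1 = 0.116358.
Solve (1 + r/12)^12 = 1.116358: r/12 = 1.116358^(1/12) − 1 = 0.009215, so r = 0.110578 = 11.058%.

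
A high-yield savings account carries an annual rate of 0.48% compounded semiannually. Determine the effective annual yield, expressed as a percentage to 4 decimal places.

0.4806%

EAR = (1 + 0.0048/2)^2 − 1.
= 1.004806 − 1 = 0.4806%.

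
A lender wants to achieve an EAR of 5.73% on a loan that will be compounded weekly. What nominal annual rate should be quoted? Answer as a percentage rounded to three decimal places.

(1 + r/52)^52 − 1 = 0.0573, so 1 + r/52 = 1.0573^(1/52).
r/52 = 0.001072, so r = 0.055748 = 5.575%.

5.575%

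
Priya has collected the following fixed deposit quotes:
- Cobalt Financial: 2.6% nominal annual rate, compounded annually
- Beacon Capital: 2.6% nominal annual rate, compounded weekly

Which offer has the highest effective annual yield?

Cobalt Financial: compounded annually, EAR = 2.600%
Beacon Capital: (1 + 0.026/52)^52 − 1 = 2.633%
The highest effective annual rate is Beacon Capital at 2.633%.

Beacon Capital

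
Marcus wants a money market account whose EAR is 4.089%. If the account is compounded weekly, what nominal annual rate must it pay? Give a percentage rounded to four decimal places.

(1 + r/52)^52 − 1 = 0.04089, so 1 + r/52 = 1.04089^(1/52).
r/52 = 0.000771, so r = 0.040092 = 4.0092%.

4.0092%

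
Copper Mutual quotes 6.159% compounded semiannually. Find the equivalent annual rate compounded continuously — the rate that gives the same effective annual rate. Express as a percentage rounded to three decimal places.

EAR = (1 + 0.06159/2)^2 − 1 = 0.062538.
Equivalent continuous rate: r = ln(1 + 0.062538) = 0.060661 = 6.066%.

6.066%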